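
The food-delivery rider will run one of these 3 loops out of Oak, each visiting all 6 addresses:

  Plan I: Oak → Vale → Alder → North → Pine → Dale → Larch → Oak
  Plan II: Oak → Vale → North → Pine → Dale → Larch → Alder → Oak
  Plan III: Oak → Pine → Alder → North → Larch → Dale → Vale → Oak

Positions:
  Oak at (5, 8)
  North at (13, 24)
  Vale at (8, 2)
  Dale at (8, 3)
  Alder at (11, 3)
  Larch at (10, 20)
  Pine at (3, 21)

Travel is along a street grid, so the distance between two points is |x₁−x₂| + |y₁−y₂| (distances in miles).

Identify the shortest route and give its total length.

Plan I: 9 + 4 + 23 + 13 + 23 + 19 + 17 = 108
Plan II: 9 + 27 + 13 + 23 + 19 + 18 + 11 = 120
Plan III: 15 + 26 + 23 + 7 + 19 + 1 + 9 = 100

100 miles — Plan III is the shortest.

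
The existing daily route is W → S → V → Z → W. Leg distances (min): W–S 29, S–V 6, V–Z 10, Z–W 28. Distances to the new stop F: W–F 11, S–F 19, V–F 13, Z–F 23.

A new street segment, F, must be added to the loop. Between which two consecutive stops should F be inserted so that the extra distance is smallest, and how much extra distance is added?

Insertion cost between consecutive stops i–j is d(i,F) + d(F,j) − d(i,j):
  between W and S: 11 + 19 − 29 = 1
  between S and V: 19 + 13 − 6 = 26
  between V and Z: 13 + 23 − 10 = 26
  between Z and W: 23 + 11 − 28 = 6
Cheapest insertion is between W and S, adding 1.
New total = 73 + 1 = 74.

Minimum extra distance: 1 min, inserting F between W and S.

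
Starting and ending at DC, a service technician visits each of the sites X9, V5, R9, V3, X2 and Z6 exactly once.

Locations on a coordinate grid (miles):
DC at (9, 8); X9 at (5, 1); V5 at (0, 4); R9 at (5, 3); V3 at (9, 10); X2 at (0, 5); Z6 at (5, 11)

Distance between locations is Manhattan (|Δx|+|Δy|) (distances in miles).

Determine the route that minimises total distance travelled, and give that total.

Shortest round trip = 38 miles.

With 6 stops there are 6!/2 = 360 distinct round trips (a route and its reverse cost the same).
DC → X9 → V5 → R9 → V3 → X2 → Z6 → DC: 11+8+6+11+14+11+7 = 68
DC → X9 → V5 → R9 → V3 → Z6 → X2 → DC: 11+8+6+11+5+11+12 = 64
DC → X9 → V5 → R9 → X2 → V3 → Z6 → DC: 11+8+6+7+14+5+7 = 58
DC → X9 → V5 → R9 → X2 → Z6 → V3 → DC: 11+8+6+7+11+5+2 = 50
DC → X9 → V5 → R9 → Z6 → V3 → X2 → DC: 11+8+6+8+5+14+12 = 64
DC → X9 → V5 → R9 → Z6 → X2 → V3 → DC: 11+8+6+8+11+14+2 = 60
DC → X9 → V5 → V3 → R9 → X2 → Z6 → DC: 11+8+15+11+7+11+7 = 70
DC → X9 → V5 → V3 → R9 → Z6 → X2 → DC: 11+8+15+11+8+11+12 = 76
… (352 more)
DC → X9 → R9 → V5 → X2 → Z6 → V3 → DC: 11+2+6+1+11+5+2 = 38  ← best
The minimum is 38.
One optimal route: DC → X9 → R9 → V5 → X2 → Z6 → V3 → DC (or its reverse).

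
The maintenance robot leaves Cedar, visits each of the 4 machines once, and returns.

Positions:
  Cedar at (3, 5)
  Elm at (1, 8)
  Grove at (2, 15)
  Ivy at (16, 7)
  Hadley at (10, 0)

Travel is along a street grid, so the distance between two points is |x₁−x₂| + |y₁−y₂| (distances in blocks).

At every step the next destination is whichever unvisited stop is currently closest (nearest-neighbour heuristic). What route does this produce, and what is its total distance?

From Cedar: distances to unvisited — Elm=5, Grove=11, Hadley=12, Ivy=15. Nearest is Elm (5).
From Elm: distances to unvisited — Grove=8, Ivy=16, Hadley=17. Nearest is Grove (8).
From Grove: distances to unvisited — Ivy=22, Hadley=23. Nearest is Ivy (22).
From Ivy: distances to unvisited — Hadley=13. Nearest is Hadley (13).
Return Hadley→Cedar: 12.
Total = 5 + 8 + 22 + 13 + 12 = 60.

Total distance 60 blocks via the nearest-neighbour route Cedar → Elm → Grove → Ivy → Hadley → Cedar.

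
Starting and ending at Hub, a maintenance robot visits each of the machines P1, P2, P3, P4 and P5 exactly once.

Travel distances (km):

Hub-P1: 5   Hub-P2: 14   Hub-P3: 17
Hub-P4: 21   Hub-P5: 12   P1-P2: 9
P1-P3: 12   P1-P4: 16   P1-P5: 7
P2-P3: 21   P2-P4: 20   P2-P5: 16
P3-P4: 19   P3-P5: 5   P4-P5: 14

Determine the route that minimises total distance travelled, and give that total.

70 km — the shortest possible round trip.

With 5 stops there are 5!/2 = 60 distinct round trips (a route and its reverse cost the same).
Hub→P1→P2→P3→P4→P5→Hub: 5+9+21+19+14+12 = 80
Hub→P1→P2→P3→P5→P4→Hub: 5+9+21+5+14+21 = 75
Hub→P1→P2→P4→P3→P5→Hub: 5+9+20+19+5+12 = 70
Hub→P1→P2→P4→P5→P3→Hub: 5+9+20+14+5+17 = 70
Hub→P1→P2→P5→P3→P4→Hub: 5+9+16+5+19+21 = 75
Hub→P1→P2→P5→P4→P3→Hub: 5+9+16+14+19+17 = 80
Hub→P1→P3→P2→P4→P5→Hub: 5+12+21+20+14+12 = 84
Hub→P1→P3→P2→P5→P4→Hub: 5+12+21+16+14+21 = 89
Hub→P1→P3→P4→P2→P5→Hub: 5+12+19+20+16+12 = 84
Hub→P1→P3→P4→P5→P2→Hub: 5+12+19+14+16+14 = 80
Hub→P1→P3→P5→P2→P4→Hub: 5+12+5+16+20+21 = 79
Hub→P1→P3→P5→P4→P2→Hub: 5+12+5+14+20+14 = 70
Hub→P1→P4→P2→P3→P5→Hub: 5+16+20+21+5+12 = 79
Hub→P1→P4→P2→P5→P3→Hub: 5+16+20+16+5+17 = 79
… (46 more)
The minimum is 70.
One optimal route: Hub → P1 → P2 → P4 → P3 → P5 → Hub (or its reverse).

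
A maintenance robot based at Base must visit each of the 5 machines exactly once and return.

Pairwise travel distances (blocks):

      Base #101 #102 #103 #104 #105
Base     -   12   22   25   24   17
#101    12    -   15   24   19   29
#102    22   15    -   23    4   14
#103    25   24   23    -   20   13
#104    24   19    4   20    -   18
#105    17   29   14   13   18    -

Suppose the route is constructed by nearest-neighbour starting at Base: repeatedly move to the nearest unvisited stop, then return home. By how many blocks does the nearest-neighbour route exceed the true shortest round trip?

The nearest-neighbour route is 6 blocks longer than optimal.

Base: #101=12, #105=17, #102=22, #104=24, #103=25 ⇒ #101
#101: #102=15, #104=19, #103=24, #105=29 ⇒ #102
#102: #104=4, #105=14, #103=23 ⇒ #104
#104: #105=18, #103=20 ⇒ #105
#105: #103=13 ⇒ #103
NN route Base → #101 → #102 → #104 → #105 → #103 → Base costs 87.
Optimal: Base → #101 → #102 → #104 → #103 → #105 → Base costs 81 (by enumerating all 60 distinct tours).
Excess = 87 − 81 = 6.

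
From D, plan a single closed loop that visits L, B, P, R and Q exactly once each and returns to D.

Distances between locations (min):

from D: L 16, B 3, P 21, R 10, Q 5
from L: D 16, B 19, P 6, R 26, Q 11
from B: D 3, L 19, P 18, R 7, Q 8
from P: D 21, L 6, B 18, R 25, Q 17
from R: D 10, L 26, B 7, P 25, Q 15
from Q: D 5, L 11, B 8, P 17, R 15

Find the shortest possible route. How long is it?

57 min — the shortest possible round trip.

With 5 stops there are 5!/2 = 60 distinct round trips (a route and its reverse cost the same).
D-L-B-P-R-Q-D: 16+19+18+25+15+5 = 98
D-L-B-P-Q-R-D: 16+19+18+17+15+10 = 95
D-L-B-R-P-Q-D: 16+19+7+25+17+5 = 89
D-L-B-R-Q-P-D: 16+19+7+15+17+21 = 95
D-L-B-Q-P-R-D: 16+19+8+17+25+10 = 95
D-L-B-Q-R-P-D: 16+19+8+15+25+21 = 104
D-L-P-B-R-Q-D: 16+6+18+7+15+5 = 67
D-L-P-B-Q-R-D: 16+6+18+8+15+10 = 73
D-L-P-R-B-Q-D: 16+6+25+7+8+5 = 67
D-L-P-R-Q-B-D: 16+6+25+15+8+3 = 73
D-L-P-Q-B-R-D: 16+6+17+8+7+10 = 64
D-L-P-Q-R-B-D: 16+6+17+15+7+3 = 64
D-L-R-B-P-Q-D: 16+26+7+18+17+5 = 89
D-L-R-B-Q-P-D: 16+26+7+8+17+21 = 95
… (46 more)
D-B-R-P-L-Q-D: 3+7+25+6+11+5 = 57  ← best
The minimum is 57.
One optimal route: D → B → R → P → L → Q → D (or its reverse).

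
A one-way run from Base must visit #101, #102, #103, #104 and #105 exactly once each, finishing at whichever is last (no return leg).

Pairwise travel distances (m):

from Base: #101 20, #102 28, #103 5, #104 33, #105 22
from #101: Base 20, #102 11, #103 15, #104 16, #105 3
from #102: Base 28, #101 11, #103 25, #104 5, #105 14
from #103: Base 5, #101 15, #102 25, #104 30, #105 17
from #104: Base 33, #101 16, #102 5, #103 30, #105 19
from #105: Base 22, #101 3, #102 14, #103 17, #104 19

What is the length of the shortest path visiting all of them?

There are 5! = 120 possible orderings.
Base→#101→#102→#103→#104→#105: 20+11+25+30+19 = 105
Base→#101→#102→#103→#105→#104: 20+11+25+17+19 = 92
Base→#101→#102→#104→#103→#105: 20+11+5+30+17 = 83
Base→#101→#102→#104→#105→#103: 20+11+5+19+17 = 72
Base→#101→#102→#105→#103→#104: 20+11+14+17+30 = 92
Base→#101→#102→#105→#104→#103: 20+11+14+19+30 = 94
Base→#101→#103→#102→#104→#105: 20+15+25+5+19 = 84
Base→#101→#103→#102→#105→#104: 20+15+25+14+19 = 93
Base→#101→#103→#104→#102→#105: 20+15+30+5+14 = 84
Base→#101→#103→#104→#105→#102: 20+15+30+19+14 = 98
Base→#101→#103→#105→#102→#104: 20+15+17+14+5 = 71
Base→#101→#103→#105→#104→#102: 20+15+17+19+5 = 76
Base→#101→#104→#102→#103→#105: 20+16+5+25+17 = 83
Base→#101→#104→#102→#105→#103: 20+16+5+14+17 = 72
… (106 more)
Base→#103→#105→#101→#102→#104: 5+17+3+11+5 = 41  ← best
The minimum is 41.
One shortest path: Base → #103 → #105 → #101 → #102 → #104.

Shortest open route: 41 m.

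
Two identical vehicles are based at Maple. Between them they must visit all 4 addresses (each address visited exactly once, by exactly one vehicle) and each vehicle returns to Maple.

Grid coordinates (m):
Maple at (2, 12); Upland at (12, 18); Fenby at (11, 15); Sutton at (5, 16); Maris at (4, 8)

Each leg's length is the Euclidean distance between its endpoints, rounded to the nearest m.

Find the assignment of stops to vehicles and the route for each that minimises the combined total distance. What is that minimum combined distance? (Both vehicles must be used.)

Try each way of splitting the stops between the two vehicles (each non-empty) and, for each split, find the best tour for each vehicle:
  {Upland} + {Fenby, Sutton, Maris}: 24 + 25 = 49
  {Fenby} + {Upland, Sutton, Maris}: 18 + 29 = 47
  {Upland, Fenby} + {Sutton, Maris}: 24 + 17 = 41
  {Sutton} + {Upland, Fenby, Maris}: 10 + 29 = 39
  {Upland, Sutton} + {Fenby, Maris}: 24 + 23 = 47
  {Fenby, Sutton} + {Upland, Maris}: 20 + 29 = 49
  … (7 splits in total)
  {Upland, Fenby, Sutton} + {Maris}: 24 + 8 = 32  ← best
Best: vehicle 1 Maple → Fenby → Upland → Sutton → Maple = 24; vehicle 2 Maple → Maris → Maple = 8; combined 32.

Minimum combined distance: 32 m.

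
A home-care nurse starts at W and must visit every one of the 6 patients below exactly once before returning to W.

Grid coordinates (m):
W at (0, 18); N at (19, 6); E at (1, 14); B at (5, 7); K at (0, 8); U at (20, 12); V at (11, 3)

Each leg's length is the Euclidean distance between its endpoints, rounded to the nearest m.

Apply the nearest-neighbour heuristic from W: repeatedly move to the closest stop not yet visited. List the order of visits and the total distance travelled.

From W: distances to unvisited — E=4, K=10, B=12, V=19, U=21, N=22. Nearest is E (4).
From E: distances to unvisited — K=6, B=8, V=15, U=19, N=20. Nearest is K (6).
From K: distances to unvisited — B=5, V=12, N=19, U=20. Nearest is B (5).
From B: distances to unvisited — V=7, N=14, U=16. Nearest is V (7).
From V: distances to unvisited — N=9, U=13. Nearest is N (9).
From N: distances to unvisited — U=6. Nearest is U (6).
Return U→W: 21.
Total = 4 + 6 + 5 + 7 + 9 + 6 + 21 = 58.

58 m along W → E → K → B → V → N → U → W.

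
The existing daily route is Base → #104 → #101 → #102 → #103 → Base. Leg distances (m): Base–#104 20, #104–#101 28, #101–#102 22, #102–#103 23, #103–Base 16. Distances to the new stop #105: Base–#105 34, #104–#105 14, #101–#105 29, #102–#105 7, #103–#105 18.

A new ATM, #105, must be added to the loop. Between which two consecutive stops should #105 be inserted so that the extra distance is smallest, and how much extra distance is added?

+2 m — insert #105 between #102 and #103.

Insertion cost between consecutive stops i–j is d(i,#105) + d(#105,j) − d(i,j):
  between Base and #104: 34 + 14 − 20 = 28
  between #104 and #101: 14 + 29 − 28 = 15
  between #101 and #102: 29 + 7 − 22 = 14
  between #102 and #103: 7 + 18 − 23 = 2
  between #103 and Base: 18 + 34 − 16 = 36
Cheapest insertion is between #102 and #103, adding 2.
New total = 109 + 2 = 111.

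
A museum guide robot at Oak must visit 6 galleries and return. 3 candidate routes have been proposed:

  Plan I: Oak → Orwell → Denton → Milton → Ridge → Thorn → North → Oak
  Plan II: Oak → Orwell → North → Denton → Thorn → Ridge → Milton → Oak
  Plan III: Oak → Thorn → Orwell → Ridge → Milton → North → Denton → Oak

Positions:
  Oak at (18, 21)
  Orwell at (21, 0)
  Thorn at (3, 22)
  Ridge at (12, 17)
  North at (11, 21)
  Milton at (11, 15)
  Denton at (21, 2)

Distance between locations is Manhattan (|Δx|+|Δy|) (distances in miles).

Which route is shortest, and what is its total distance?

Plan I: 24 + 2 + 23 + 3 + 14 + 9 + 7 = 82
Plan II: 24 + 31 + 29 + 38 + 14 + 3 + 13 = 152
Plan III: 16 + 40 + 26 + 3 + 6 + 29 + 22 = 142

82 miles — Plan I is the shortest.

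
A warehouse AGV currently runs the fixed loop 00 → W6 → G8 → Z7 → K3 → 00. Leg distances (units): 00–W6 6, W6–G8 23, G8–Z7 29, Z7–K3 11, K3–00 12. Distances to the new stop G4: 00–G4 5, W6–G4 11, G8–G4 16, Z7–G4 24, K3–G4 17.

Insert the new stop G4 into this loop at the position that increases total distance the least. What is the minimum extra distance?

Minimum extra distance: 4, inserting G4 between W6 and G8.

Insertion cost between consecutive stops i–j is d(i,G4) + d(G4,j) − d(i,j):
  between 00 and W6: 5 + 11 − 6 = 10
  between W6 and G8: 11 + 16 − 23 = 4
  between G8 and Z7: 16 + 24 − 29 = 11
  between Z7 and K3: 24 + 17 − 11 = 30
  between K3 and 00: 17 + 5 − 12 = 10
Cheapest insertion is between W6 and G8, adding 4.
New total = 81 + 4 = 85.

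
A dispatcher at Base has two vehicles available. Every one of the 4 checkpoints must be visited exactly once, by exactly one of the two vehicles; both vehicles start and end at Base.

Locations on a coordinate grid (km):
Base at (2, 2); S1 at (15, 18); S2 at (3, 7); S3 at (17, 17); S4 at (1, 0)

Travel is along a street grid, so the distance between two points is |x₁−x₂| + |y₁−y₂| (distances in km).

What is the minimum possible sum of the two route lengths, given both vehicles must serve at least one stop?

Minimum combined distance: 68 km.

Check every non-empty split of the stops between the two vehicles; for each half take its own optimal tour:
  {S1} + {S2, S3, S4}: 58 + 66 = 124
  {S2} + {S1, S3, S4}: 12 + 68 = 80
  {S1, S2} + {S3, S4}: 58 + 66 = 124
  {S3} + {S1, S2, S4}: 60 + 64 = 124
  {S1, S3} + {S2, S4}: 62 + 18 = 80
  {S2, S3} + {S1, S4}: 60 + 64 = 124
  … (7 splits in total)
  {S1, S2, S3} + {S4}: 62 + 6 = 68  ← best
Best: vehicle 1 Base → S1 → S3 → S2 → Base = 62; vehicle 2 Base → S4 → Base = 6; combined 68.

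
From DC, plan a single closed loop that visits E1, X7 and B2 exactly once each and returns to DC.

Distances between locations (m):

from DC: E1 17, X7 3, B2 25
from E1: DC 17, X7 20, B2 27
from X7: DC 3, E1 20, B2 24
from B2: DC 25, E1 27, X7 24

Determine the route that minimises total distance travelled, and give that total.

Shortest round trip = 71 m.

There are 3 distinct closed tours to check (reversals are equivalent).
DC-E1-X7-B2-DC: 17+20+24+25 = 86
DC-E1-B2-X7-DC: 17+27+24+3 = 71
DC-X7-E1-B2-DC: 3+20+27+25 = 75
The minimum is 71.
One optimal route: DC → E1 → B2 → X7 → DC (or its reverse).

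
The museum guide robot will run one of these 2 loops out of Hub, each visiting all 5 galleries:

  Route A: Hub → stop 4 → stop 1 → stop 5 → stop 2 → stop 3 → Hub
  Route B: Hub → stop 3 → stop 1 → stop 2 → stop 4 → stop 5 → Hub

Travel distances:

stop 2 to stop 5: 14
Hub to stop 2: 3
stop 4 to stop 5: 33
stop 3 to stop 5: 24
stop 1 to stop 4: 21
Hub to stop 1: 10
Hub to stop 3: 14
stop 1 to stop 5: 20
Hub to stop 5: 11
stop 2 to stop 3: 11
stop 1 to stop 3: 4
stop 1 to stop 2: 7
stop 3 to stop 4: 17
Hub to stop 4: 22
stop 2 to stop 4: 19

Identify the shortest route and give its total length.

Route A: 22 + 21 + 20 + 14 + 11 + 14 = 102
Route B: 14 + 4 + 7 + 19 + 33 + 11 = 88

Shortest is Route B, total 88.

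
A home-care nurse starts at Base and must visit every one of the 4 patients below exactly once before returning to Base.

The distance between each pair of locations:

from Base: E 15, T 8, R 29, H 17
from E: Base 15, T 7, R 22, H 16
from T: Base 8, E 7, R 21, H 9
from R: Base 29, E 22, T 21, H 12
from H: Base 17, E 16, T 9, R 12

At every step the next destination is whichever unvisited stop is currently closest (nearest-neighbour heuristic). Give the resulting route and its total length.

Nearest-neighbour total = 72; route Base → T → E → H → R → Base.

From Base: distances to unvisited — T=8, E=15, H=17, R=29. Nearest is T (8).
From T: distances to unvisited — E=7, H=9, R=21. Nearest is E (7).
From E: distances to unvisited — H=16, R=22. Nearest is H (16).
From H: distances to unvisited — R=12. Nearest is R (12).
Return R→Base: 29.
Total = 8 + 7 + 16 + 12 + 29 = 72.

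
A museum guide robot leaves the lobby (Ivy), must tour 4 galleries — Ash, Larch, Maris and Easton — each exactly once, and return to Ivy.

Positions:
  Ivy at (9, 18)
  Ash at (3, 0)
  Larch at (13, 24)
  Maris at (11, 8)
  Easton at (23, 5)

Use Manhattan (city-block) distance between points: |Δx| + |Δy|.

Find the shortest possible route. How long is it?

92 — the shortest possible round trip.

Ivy→Ash→Larch→Maris→Easton→Ivy: 24+34+18+15+27 = 118
Ivy→Ash→Larch→Easton→Maris→Ivy: 24+34+29+15+12 = 114
Ivy→Ash→Maris→Larch→Easton→Ivy: 24+16+18+29+27 = 114
Ivy→Ash→Maris→Easton→Larch→Ivy: 24+16+15+29+10 = 94
Ivy→Ash→Easton→Larch→Maris→Ivy: 24+25+29+18+12 = 108
Ivy→Ash→Easton→Maris→Larch→Ivy: 24+25+15+18+10 = 92
Ivy→Larch→Ash→Maris→Easton→Ivy: 10+34+16+15+27 = 102
Ivy→Larch→Ash→Easton→Maris→Ivy: 10+34+25+15+12 = 96
Ivy→Larch→Maris→Ash→Easton→Ivy: 10+18+16+25+27 = 96
Ivy→Larch→Easton→Ash→Maris→Ivy: 10+29+25+16+12 = 92
Ivy→Maris→Ash→Larch→Easton→Ivy: 12+16+34+29+27 = 118
Ivy→Maris→Larch→Ash→Easton→Ivy: 12+18+34+25+27 = 116
The minimum is 92.
One optimal route: Ivy → Ash → Easton → Maris → Larch → Ivy (or its reverse).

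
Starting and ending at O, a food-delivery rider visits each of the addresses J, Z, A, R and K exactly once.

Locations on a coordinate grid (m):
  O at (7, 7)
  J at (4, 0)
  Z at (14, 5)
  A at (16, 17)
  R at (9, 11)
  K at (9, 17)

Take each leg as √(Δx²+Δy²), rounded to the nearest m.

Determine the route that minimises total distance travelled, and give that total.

Minimum total distance: 48 m.

There are 60 distinct closed tours to check (reversals are equivalent).
O - J - Z - A - R - K - O: 8+11+12+9+6+10 = 56
O - J - Z - A - K - R - O: 8+11+12+7+6+4 = 48
O - J - Z - R - A - K - O: 8+11+8+9+7+10 = 53
O - J - Z - R - K - A - O: 8+11+8+6+7+13 = 53
O - J - Z - K - A - R - O: 8+11+13+7+9+4 = 52
O - J - Z - K - R - A - O: 8+11+13+6+9+13 = 60
O - J - A - Z - R - K - O: 8+21+12+8+6+10 = 65
O - J - A - Z - K - R - O: 8+21+12+13+6+4 = 64
O - J - A - R - Z - K - O: 8+21+9+8+13+10 = 69
O - J - A - R - K - Z - O: 8+21+9+6+13+7 = 64
O - J - A - K - Z - R - O: 8+21+7+13+8+4 = 61
O - J - A - K - R - Z - O: 8+21+7+6+8+7 = 57
O - J - R - Z - A - K - O: 8+12+8+12+7+10 = 57
O - J - R - Z - K - A - O: 8+12+8+13+7+13 = 61
… (46 more)
The minimum is 48.
One optimal route: O → J → Z → A → K → R → O (or its reverse).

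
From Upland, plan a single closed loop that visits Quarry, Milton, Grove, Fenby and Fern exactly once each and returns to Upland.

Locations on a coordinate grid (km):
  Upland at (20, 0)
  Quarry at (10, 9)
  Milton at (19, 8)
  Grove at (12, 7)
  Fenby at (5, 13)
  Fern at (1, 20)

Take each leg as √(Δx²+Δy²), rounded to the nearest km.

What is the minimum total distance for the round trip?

Shortest round trip = 58 km.

There are 60 distinct closed tours to check (reversals are equivalent).
Upland - Quarry - Milton - Grove - Fenby - Fern - Upland: 13+9+7+9+8+28 = 74
Upland - Quarry - Milton - Grove - Fern - Fenby - Upland: 13+9+7+17+8+20 = 74
Upland - Quarry - Milton - Fenby - Grove - Fern - Upland: 13+9+15+9+17+28 = 91
Upland - Quarry - Milton - Fenby - Fern - Grove - Upland: 13+9+15+8+17+11 = 73
Upland - Quarry - Milton - Fern - Grove - Fenby - Upland: 13+9+22+17+9+20 = 90
Upland - Quarry - Milton - Fern - Fenby - Grove - Upland: 13+9+22+8+9+11 = 72
Upland - Quarry - Grove - Milton - Fenby - Fern - Upland: 13+3+7+15+8+28 = 74
Upland - Quarry - Grove - Milton - Fern - Fenby - Upland: 13+3+7+22+8+20 = 73
Upland - Quarry - Grove - Fenby - Milton - Fern - Upland: 13+3+9+15+22+28 = 90
Upland - Quarry - Grove - Fenby - Fern - Milton - Upland: 13+3+9+8+22+8 = 63
Upland - Quarry - Grove - Fern - Milton - Fenby - Upland: 13+3+17+22+15+20 = 90
Upland - Quarry - Grove - Fern - Fenby - Milton - Upland: 13+3+17+8+15+8 = 64
Upland - Quarry - Fenby - Milton - Grove - Fern - Upland: 13+6+15+7+17+28 = 86
Upland - Quarry - Fenby - Milton - Fern - Grove - Upland: 13+6+15+22+17+11 = 84
… (46 more)
Upland - Milton - Fern - Fenby - Quarry - Grove - Upland: 8+22+8+6+3+11 = 58  ← best
The minimum is 58.
One optimal route: Upland → Milton → Fern → Fenby → Quarry → Grove → Upland (or its reverse).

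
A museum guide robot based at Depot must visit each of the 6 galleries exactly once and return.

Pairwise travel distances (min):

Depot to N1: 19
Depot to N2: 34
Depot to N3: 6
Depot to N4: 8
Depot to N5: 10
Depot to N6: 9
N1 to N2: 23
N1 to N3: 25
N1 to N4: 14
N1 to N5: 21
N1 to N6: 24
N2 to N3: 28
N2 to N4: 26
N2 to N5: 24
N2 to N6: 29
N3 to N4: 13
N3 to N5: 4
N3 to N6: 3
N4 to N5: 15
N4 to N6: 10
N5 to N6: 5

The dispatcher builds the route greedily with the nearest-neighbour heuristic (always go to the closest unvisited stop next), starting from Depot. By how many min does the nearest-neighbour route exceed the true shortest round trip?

Depot: N3=6, N4=8, N6=9, N5=10, N1=19, N2=34 ⇒ N3
N3: N6=3, N5=4, N4=13, N1=25, N2=28 ⇒ N6
N6: N5=5, N4=10, N1=24, N2=29 ⇒ N5
N5: N4=15, N1=21, N2=24 ⇒ N4
N4: N1=14, N2=26 ⇒ N1
N1: N2=23 ⇒ N2
NN route Depot → N3 → N6 → N5 → N4 → N1 → N2 → Depot costs 100.
Optimal: Depot → N3 → N6 → N5 → N2 → N1 → N4 → Depot costs 83 (by enumerating all 360 distinct tours).
Excess = 100 − 83 = 17.

Excess over optimum: 17 min.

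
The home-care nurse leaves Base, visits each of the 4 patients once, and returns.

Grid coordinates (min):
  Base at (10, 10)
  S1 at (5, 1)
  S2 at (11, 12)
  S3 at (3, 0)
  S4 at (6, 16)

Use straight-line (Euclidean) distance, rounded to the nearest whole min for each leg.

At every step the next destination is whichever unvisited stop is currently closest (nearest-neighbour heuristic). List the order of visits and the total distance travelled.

At Base the remaining stops are S2 2, S4 7, S1 10, S3 12; go to S2.
At S2 the remaining stops are S4 6, S1 13, S3 14; go to S4.
At S4 the remaining stops are S1 15, S3 16; go to S1.
At S1 the remaining stops are S3 2; go to S3.
Return S3→Base: 12.
Total = 2 + 6 + 15 + 2 + 12 = 37.

37 min along Base → S2 → S4 → S1 → S3 → Base.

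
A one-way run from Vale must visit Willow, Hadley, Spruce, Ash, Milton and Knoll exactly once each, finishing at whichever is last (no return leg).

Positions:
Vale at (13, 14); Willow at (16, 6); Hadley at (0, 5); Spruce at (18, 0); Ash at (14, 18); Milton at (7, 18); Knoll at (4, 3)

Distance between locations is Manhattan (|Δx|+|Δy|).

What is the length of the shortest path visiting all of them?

There are 6! = 720 possible orderings.
Vale→Willow→Hadley→Spruce→Ash→Milton→Knoll: 11+17+23+22+7+18 = 98
Vale→Willow→Hadley→Spruce→Ash→Knoll→Milton: 11+17+23+22+25+18 = 116
Vale→Willow→Hadley→Spruce→Milton→Ash→Knoll: 11+17+23+29+7+25 = 112
Vale→Willow→Hadley→Spruce→Milton→Knoll→Ash: 11+17+23+29+18+25 = 123
Vale→Willow→Hadley→Spruce→Knoll→Ash→Milton: 11+17+23+17+25+7 = 100
Vale→Willow→Hadley→Spruce→Knoll→Milton→Ash: 11+17+23+17+18+7 = 93
Vale→Willow→Hadley→Ash→Spruce→Milton→Knoll: 11+17+27+22+29+18 = 124
Vale→Willow→Hadley→Ash→Spruce→Knoll→Milton: 11+17+27+22+17+18 = 112
… (712 more)
Vale→Ash→Milton→Hadley→Knoll→Willow→Spruce: 5+7+20+6+15+8 = 61  ← best
The minimum is 61.
One shortest path: Vale → Ash → Milton → Hadley → Knoll → Willow → Spruce.

Shortest open route: 61.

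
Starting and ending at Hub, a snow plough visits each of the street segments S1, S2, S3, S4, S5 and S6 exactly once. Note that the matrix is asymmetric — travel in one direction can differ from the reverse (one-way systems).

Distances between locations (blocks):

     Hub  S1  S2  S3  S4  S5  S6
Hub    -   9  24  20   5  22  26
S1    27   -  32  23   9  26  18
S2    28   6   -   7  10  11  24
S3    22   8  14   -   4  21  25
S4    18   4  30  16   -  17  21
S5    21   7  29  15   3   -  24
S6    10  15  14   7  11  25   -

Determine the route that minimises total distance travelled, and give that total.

Minimum total distance: 80 blocks.

Hub→S1→S2→S3→S4→S5→S6→Hub: 9+32+7+4+17+24+10 = 103
Hub→S1→S2→S3→S4→S6→S5→Hub: 9+32+7+4+21+25+21 = 119
Hub→S1→S2→S3→S5→S4→S6→Hub: 9+32+7+21+3+21+10 = 103
Hub→S1→S2→S3→S5→S6→S4→Hub: 9+32+7+21+24+11+18 = 122
Hub→S1→S2→S3→S6→S4→S5→Hub: 9+32+7+25+11+17+21 = 122
Hub→S1→S2→S3→S6→S5→S4→Hub: 9+32+7+25+25+3+18 = 119
Hub→S1→S2→S4→S3→S5→S6→Hub: 9+32+10+16+21+24+10 = 122
Hub→S1→S2→S4→S3→S6→S5→Hub: 9+32+10+16+25+25+21 = 138
… (712 more)
Hub→S1→S6→S3→S2→S5→S4→Hub: 9+18+7+14+11+3+18 = 80  ← best
The minimum is 80.
One optimal route: Hub → S1 → S6 → S3 → S2 → S5 → S4 → Hub.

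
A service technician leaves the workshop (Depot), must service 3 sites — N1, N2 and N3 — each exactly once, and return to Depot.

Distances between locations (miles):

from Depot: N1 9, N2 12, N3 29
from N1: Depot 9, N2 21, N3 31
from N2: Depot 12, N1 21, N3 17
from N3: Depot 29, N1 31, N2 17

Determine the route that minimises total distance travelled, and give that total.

69 miles — the shortest possible round trip.

There are 3 distinct closed tours to check (reversals are equivalent).
Depot-N1-N2-N3-Depot: 9+21+17+29 = 76
Depot-N1-N3-N2-Depot: 9+31+17+12 = 69
Depot-N2-N1-N3-Depot: 12+21+31+29 = 93
The minimum is 69.
One optimal route: Depot → N1 → N3 → N2 → Depot (or its reverse).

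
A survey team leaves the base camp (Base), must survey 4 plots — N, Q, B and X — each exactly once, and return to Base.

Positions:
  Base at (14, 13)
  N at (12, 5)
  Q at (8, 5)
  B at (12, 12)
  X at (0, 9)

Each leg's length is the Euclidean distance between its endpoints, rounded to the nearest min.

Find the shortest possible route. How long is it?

Minimum total distance: 35 min.

With 4 stops there are 4!/2 = 12 distinct round trips (a route and its reverse cost the same).
Base → N → Q → B → X → Base: 8+4+8+12+15 = 47
Base → N → Q → X → B → Base: 8+4+9+12+2 = 35
Base → N → B → Q → X → Base: 8+7+8+9+15 = 47
Base → N → B → X → Q → Base: 8+7+12+9+10 = 46
Base → N → X → Q → B → Base: 8+13+9+8+2 = 40
Base → N → X → B → Q → Base: 8+13+12+8+10 = 51
Base → Q → N → B → X → Base: 10+4+7+12+15 = 48
Base → Q → N → X → B → Base: 10+4+13+12+2 = 41
Base → Q → B → N → X → Base: 10+8+7+13+15 = 53
Base → Q → X → N → B → Base: 10+9+13+7+2 = 41
Base → B → N → Q → X → Base: 2+7+4+9+15 = 37
Base → B → Q → N → X → Base: 2+8+4+13+15 = 42
The minimum is 35.
One optimal route: Base → N → Q → X → B → Base (or its reverse).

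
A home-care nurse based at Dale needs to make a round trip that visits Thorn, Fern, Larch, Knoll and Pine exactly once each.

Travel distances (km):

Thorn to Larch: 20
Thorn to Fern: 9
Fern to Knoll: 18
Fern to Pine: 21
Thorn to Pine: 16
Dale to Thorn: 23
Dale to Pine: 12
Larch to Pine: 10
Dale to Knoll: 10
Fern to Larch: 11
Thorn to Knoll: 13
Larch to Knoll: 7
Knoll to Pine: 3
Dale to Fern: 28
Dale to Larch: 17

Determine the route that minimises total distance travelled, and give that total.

There are 60 distinct closed tours to check (reversals are equivalent).
Dale - Thorn - Fern - Larch - Knoll - Pine - Dale: 23+9+11+7+3+12 = 65
Dale - Thorn - Fern - Larch - Pine - Knoll - Dale: 23+9+11+10+3+10 = 66
Dale - Thorn - Fern - Knoll - Larch - Pine - Dale: 23+9+18+7+10+12 = 79
Dale - Thorn - Fern - Knoll - Pine - Larch - Dale: 23+9+18+3+10+17 = 80
Dale - Thorn - Fern - Pine - Larch - Knoll - Dale: 23+9+21+10+7+10 = 80
Dale - Thorn - Fern - Pine - Knoll - Larch - Dale: 23+9+21+3+7+17 = 80
Dale - Thorn - Larch - Fern - Knoll - Pine - Dale: 23+20+11+18+3+12 = 87
Dale - Thorn - Larch - Fern - Pine - Knoll - Dale: 23+20+11+21+3+10 = 88
Dale - Thorn - Larch - Knoll - Fern - Pine - Dale: 23+20+7+18+21+12 = 101
Dale - Thorn - Larch - Knoll - Pine - Fern - Dale: 23+20+7+3+21+28 = 102
Dale - Thorn - Larch - Pine - Fern - Knoll - Dale: 23+20+10+21+18+10 = 102
Dale - Thorn - Larch - Pine - Knoll - Fern - Dale: 23+20+10+3+18+28 = 102
Dale - Thorn - Knoll - Fern - Larch - Pine - Dale: 23+13+18+11+10+12 = 87
Dale - Thorn - Knoll - Fern - Pine - Larch - Dale: 23+13+18+21+10+17 = 102
… (46 more)
The minimum is 65.
One optimal route: Dale → Thorn → Fern → Larch → Knoll → Pine → Dale (or its reverse).

Shortest round trip = 65 km.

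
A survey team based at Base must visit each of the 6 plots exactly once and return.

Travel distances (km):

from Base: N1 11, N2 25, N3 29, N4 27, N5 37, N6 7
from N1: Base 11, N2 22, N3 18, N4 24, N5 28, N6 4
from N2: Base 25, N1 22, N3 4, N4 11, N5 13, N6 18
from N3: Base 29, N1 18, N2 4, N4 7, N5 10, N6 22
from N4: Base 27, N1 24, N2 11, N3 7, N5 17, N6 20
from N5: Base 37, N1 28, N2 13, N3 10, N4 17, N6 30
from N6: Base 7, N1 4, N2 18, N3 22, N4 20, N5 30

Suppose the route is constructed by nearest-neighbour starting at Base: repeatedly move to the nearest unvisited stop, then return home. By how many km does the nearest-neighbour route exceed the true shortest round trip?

Base: N6=7, N1=11, N2=25, N4=27, N3=29, N5=37 ⇒ N6
N6: N1=4, N2=18, N4=20, N3=22, N5=30 ⇒ N1
N1: N3=18, N2=22, N4=24, N5=28 ⇒ N3
N3: N2=4, N4=7, N5=10 ⇒ N2
N2: N4=11, N5=13 ⇒ N4
N4: N5=17 ⇒ N5
NN route Base → N6 → N1 → N3 → N2 → N4 → N5 → Base costs 98.
Optimal: Base → N1 → N2 → N5 → N3 → N4 → N6 → Base costs 90 (by enumerating all 360 distinct tours).
Excess = 98 − 90 = 8.

8 km longer than the optimal tour.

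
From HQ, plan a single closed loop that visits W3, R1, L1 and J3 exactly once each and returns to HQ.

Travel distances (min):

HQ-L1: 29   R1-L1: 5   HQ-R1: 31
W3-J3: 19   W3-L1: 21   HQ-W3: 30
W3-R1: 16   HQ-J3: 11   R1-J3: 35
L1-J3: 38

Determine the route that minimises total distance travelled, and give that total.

There are 12 distinct closed tours to check (reversals are equivalent).
HQ→W3→R1→L1→J3→HQ: 30+16+5+38+11 = 100
HQ→W3→R1→J3→L1→HQ: 30+16+35+38+29 = 148
HQ→W3→L1→R1→J3→HQ: 30+21+5+35+11 = 102
HQ→W3→L1→J3→R1→HQ: 30+21+38+35+31 = 155
HQ→W3→J3→R1→L1→HQ: 30+19+35+5+29 = 118
HQ→W3→J3→L1→R1→HQ: 30+19+38+5+31 = 123
HQ→R1→W3→L1→J3→HQ: 31+16+21+38+11 = 117
HQ→R1→W3→J3→L1→HQ: 31+16+19+38+29 = 133
HQ→R1→L1→W3→J3→HQ: 31+5+21+19+11 = 87
HQ→R1→J3→W3→L1→HQ: 31+35+19+21+29 = 135
HQ→L1→W3→R1→J3→HQ: 29+21+16+35+11 = 112
HQ→L1→R1→W3→J3→HQ: 29+5+16+19+11 = 80
The minimum is 80.
One optimal route: HQ → L1 → R1 → W3 → J3 → HQ (or its reverse).

80 min — the shortest possible round trip.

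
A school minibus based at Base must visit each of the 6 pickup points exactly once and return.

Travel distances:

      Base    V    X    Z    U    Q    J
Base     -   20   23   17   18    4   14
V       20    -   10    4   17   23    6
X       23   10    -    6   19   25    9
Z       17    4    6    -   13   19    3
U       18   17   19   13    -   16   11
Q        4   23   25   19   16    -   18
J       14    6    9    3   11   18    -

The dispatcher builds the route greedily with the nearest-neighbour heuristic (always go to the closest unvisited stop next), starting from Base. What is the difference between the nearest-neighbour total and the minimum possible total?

From Base: Q=4, J=14, Z=17, U=18, V=20, X=23 → choose Q (4).
From Q: U=16, J=18, Z=19, V=23, X=25 → choose U (16).
From U: J=11, Z=13, V=17, X=19 → choose J (11).
From J: Z=3, V=6, X=9 → choose Z (3).
From Z: V=4, X=6 → choose V (4).
From V: X=10 → choose X (10).
NN route Base → Q → U → J → Z → V → X → Base costs 71.
Optimal: Base → Q → U → X → Z → V → J → Base costs 69 (by enumerating all 360 distinct tours).
Excess = 71 − 69 = 2.

2 longer than the optimal tour.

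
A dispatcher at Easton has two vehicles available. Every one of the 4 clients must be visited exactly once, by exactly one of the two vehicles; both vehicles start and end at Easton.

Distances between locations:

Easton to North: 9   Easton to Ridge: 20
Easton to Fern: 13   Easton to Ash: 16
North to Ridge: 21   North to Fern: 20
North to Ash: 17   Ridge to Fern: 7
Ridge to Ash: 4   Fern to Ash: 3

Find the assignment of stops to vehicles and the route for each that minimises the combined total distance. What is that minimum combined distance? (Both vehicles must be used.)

Minimum combined distance: 58.

Try each way of splitting the stops between the two vehicles (each non-empty) and, for each split, find the best tour for each vehicle:
  {North} + {Ridge, Fern, Ash}: 18 + 40 = 58
  {Ridge} + {North, Fern, Ash}: 40 + 42 = 82
  {North, Ridge} + {Fern, Ash}: 50 + 32 = 82
  {Fern} + {North, Ridge, Ash}: 26 + 50 = 76
  {North, Fern} + {Ridge, Ash}: 42 + 40 = 82
  {Ridge, Fern} + {North, Ash}: 40 + 42 = 82
  … (7 splits in total)
Best: vehicle 1 Easton → North → Easton = 18; vehicle 2 Easton → Ridge → Ash → Fern → Easton = 40; combined 58.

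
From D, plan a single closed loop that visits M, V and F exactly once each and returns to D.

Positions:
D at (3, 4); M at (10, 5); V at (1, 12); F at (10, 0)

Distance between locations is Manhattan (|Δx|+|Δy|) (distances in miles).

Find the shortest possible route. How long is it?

D-M-V-F-D: 8+16+21+11 = 56
D-M-F-V-D: 8+5+21+10 = 44
D-V-M-F-D: 10+16+5+11 = 42
The minimum is 42.
One optimal route: D → V → M → F → D (or its reverse).

Shortest round trip = 42 miles.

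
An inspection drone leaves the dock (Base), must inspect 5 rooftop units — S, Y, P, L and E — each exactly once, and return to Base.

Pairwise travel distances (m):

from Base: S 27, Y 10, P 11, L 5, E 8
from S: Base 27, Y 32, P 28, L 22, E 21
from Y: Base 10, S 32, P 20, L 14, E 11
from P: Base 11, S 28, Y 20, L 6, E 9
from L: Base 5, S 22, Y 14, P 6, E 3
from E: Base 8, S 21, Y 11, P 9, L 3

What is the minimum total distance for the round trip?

Base → S → Y → P → L → E → Base: 27+32+20+6+3+8 = 96
Base → S → Y → P → E → L → Base: 27+32+20+9+3+5 = 96
Base → S → Y → L → P → E → Base: 27+32+14+6+9+8 = 96
Base → S → Y → L → E → P → Base: 27+32+14+3+9+11 = 96
Base → S → Y → E → P → L → Base: 27+32+11+9+6+5 = 90
Base → S → Y → E → L → P → Base: 27+32+11+3+6+11 = 90
Base → S → P → Y → L → E → Base: 27+28+20+14+3+8 = 100
Base → S → P → Y → E → L → Base: 27+28+20+11+3+5 = 94
Base → S → P → L → Y → E → Base: 27+28+6+14+11+8 = 94
Base → S → P → L → E → Y → Base: 27+28+6+3+11+10 = 85
Base → S → P → E → Y → L → Base: 27+28+9+11+14+5 = 94
Base → S → P → E → L → Y → Base: 27+28+9+3+14+10 = 91
Base → S → L → Y → P → E → Base: 27+22+14+20+9+8 = 100
Base → S → L → Y → E → P → Base: 27+22+14+11+9+11 = 94
… (46 more)
Base → Y → E → S → P → L → Base: 10+11+21+28+6+5 = 81  ← best
The minimum is 81.
One optimal route: Base → Y → E → S → P → L → Base (or its reverse).

Minimum total distance: 81 m.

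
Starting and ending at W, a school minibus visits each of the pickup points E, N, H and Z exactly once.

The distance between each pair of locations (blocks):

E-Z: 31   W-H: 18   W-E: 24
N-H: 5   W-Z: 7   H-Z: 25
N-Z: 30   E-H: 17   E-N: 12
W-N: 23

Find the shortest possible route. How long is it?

73 blocks — the shortest possible round trip.

There are 12 distinct closed tours to check (reversals are equivalent).
W-E-N-H-Z-W: 24+12+5+25+7 = 73
W-E-N-Z-H-W: 24+12+30+25+18 = 109
W-E-H-N-Z-W: 24+17+5+30+7 = 83
W-E-H-Z-N-W: 24+17+25+30+23 = 119
W-E-Z-N-H-W: 24+31+30+5+18 = 108
W-E-Z-H-N-W: 24+31+25+5+23 = 108
W-N-E-H-Z-W: 23+12+17+25+7 = 84
W-N-E-Z-H-W: 23+12+31+25+18 = 109
W-N-H-E-Z-W: 23+5+17+31+7 = 83
W-N-Z-E-H-W: 23+30+31+17+18 = 119
W-H-E-N-Z-W: 18+17+12+30+7 = 84
W-H-N-E-Z-W: 18+5+12+31+7 = 73
The minimum is 73.
One optimal route: W → E → N → H → Z → W (or its reverse).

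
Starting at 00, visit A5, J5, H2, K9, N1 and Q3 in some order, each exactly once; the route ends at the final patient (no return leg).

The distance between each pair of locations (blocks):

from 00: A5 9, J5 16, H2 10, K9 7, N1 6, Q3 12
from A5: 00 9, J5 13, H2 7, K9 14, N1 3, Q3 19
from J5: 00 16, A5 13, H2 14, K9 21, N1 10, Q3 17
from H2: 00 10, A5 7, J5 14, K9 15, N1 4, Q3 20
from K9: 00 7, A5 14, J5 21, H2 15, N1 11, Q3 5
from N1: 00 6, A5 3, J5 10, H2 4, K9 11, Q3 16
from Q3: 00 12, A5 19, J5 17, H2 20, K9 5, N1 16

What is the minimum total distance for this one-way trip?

Minimum one-way distance = 49 blocks.

There are 6! = 720 possible orderings.
00 → A5 → J5 → H2 → K9 → N1 → Q3: 9+13+14+15+11+16 = 78
00 → A5 → J5 → H2 → K9 → Q3 → N1: 9+13+14+15+5+16 = 72
00 → A5 → J5 → H2 → N1 → K9 → Q3: 9+13+14+4+11+5 = 56
00 → A5 → J5 → H2 → N1 → Q3 → K9: 9+13+14+4+16+5 = 61
00 → A5 → J5 → H2 → Q3 → K9 → N1: 9+13+14+20+5+11 = 72
00 → A5 → J5 → H2 → Q3 → N1 → K9: 9+13+14+20+16+11 = 83
00 → A5 → J5 → K9 → H2 → N1 → Q3: 9+13+21+15+4+16 = 78
00 → A5 → J5 → K9 → H2 → Q3 → N1: 9+13+21+15+20+16 = 94
… (712 more)
00 → K9 → Q3 → J5 → A5 → N1 → H2: 7+5+17+13+3+4 = 49  ← best
The minimum is 49.
One shortest path: 00 → K9 → Q3 → J5 → A5 → N1 → H2.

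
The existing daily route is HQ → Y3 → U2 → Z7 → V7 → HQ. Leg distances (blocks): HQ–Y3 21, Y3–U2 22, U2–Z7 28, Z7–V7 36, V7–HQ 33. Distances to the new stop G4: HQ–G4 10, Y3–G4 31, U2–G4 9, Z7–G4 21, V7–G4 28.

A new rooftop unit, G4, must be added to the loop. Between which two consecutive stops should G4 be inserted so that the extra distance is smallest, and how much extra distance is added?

Insertion cost between consecutive stops i–j is d(i,G4) + d(G4,j) − d(i,j):
  between HQ and Y3: 10 + 31 − 21 = 20
  between Y3 and U2: 31 + 9 − 22 = 18
  between U2 and Z7: 9 + 21 − 28 = 2
  between Z7 and V7: 21 + 28 − 36 = 13
  between V7 and HQ: 28 + 10 − 33 = 5
Cheapest insertion is between U2 and Z7, adding 2.
New total = 140 + 2 = 142.

+2 blocks — insert G4 between U2 and Z7.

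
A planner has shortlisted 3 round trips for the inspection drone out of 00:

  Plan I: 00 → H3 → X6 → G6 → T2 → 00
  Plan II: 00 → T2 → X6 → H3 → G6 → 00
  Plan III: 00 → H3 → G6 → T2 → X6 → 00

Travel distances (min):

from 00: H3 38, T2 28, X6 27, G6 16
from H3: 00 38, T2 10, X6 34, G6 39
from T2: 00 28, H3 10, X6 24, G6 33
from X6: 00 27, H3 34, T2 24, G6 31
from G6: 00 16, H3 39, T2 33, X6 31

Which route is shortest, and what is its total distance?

Shortest is Plan II, total 141 min.

Plan I: 38 + 34 + 31 + 33 + 28 = 164
Plan II: 28 + 24 + 34 + 39 + 16 = 141
Plan III: 38 + 39 + 33 + 24 + 27 = 161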